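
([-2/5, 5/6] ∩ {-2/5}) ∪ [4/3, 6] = {-2/5} ∪ [4/3, 6]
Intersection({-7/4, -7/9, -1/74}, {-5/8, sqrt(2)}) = EmptySet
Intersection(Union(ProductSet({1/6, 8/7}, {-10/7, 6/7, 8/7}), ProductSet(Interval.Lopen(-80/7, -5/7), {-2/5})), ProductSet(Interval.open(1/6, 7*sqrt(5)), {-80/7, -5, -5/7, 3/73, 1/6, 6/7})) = ProductSet({8/7}, {6/7})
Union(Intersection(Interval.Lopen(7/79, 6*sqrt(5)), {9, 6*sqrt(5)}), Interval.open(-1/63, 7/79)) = Union({9, 6*sqrt(5)}, Interval.open(-1/63, 7/79))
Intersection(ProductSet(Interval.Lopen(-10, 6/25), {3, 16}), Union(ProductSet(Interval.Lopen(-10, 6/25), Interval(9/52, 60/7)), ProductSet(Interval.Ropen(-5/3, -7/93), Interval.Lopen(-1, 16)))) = Union(ProductSet(Interval.Lopen(-10, 6/25), {3}), ProductSet(Interval.Ropen(-5/3, -7/93), {3, 16}))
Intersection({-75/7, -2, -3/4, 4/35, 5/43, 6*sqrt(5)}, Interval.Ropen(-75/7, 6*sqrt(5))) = {-75/7, -2, -3/4, 4/35, 5/43}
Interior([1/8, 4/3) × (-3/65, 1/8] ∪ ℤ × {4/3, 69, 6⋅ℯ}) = (1/8, 4/3) × (-3/65, 1/8)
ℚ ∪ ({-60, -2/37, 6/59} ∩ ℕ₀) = ℚ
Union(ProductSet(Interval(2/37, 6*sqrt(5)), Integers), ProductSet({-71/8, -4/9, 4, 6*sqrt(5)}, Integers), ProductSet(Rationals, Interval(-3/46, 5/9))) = Union(ProductSet(Rationals, Interval(-3/46, 5/9)), ProductSet(Union({-71/8, -4/9}, Interval(2/37, 6*sqrt(5))), Integers))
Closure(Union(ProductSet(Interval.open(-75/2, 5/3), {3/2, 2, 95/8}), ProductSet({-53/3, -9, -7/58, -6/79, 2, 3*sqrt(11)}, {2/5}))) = Union(ProductSet({-53/3, -9, -7/58, -6/79, 2, 3*sqrt(11)}, {2/5}), ProductSet(Interval(-75/2, 5/3), {3/2, 2, 95/8}))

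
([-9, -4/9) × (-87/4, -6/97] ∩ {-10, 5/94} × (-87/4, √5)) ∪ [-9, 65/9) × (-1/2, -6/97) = [-9, 65/9) × (-1/2, -6/97)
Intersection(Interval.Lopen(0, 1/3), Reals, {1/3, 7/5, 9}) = {1/3}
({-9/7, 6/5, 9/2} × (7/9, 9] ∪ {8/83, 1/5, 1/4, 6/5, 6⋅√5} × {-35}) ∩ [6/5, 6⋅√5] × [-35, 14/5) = ({6/5, 9/2} × (7/9, 14/5)) ∪ ({6/5, 6⋅√5} × {-35})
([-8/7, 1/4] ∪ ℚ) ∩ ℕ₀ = ℕ₀ ∪ {0}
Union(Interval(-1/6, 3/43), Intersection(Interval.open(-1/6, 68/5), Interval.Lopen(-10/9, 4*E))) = Interval(-1/6, 4*E)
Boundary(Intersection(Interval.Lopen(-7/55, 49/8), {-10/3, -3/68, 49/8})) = {-3/68, 49/8}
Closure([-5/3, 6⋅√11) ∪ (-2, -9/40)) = [-2, 6⋅√11]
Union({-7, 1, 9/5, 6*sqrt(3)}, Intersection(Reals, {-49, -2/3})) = {-49, -7, -2/3, 1, 9/5, 6*sqrt(3)}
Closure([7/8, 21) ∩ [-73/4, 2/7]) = ∅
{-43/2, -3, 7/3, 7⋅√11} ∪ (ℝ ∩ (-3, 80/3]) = {-43/2} ∪ [-3, 80/3]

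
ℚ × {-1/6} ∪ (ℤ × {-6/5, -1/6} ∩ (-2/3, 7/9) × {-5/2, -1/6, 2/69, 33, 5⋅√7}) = ℚ × {-1/6}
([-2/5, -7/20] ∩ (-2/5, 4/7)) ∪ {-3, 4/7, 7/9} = {-3, 4/7, 7/9} ∪ (-2/5, -7/20]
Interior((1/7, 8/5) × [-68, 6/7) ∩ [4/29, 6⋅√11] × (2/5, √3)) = (1/7, 8/5) × (2/5, 6/7)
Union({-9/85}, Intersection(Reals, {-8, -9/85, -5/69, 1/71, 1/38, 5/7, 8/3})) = {-8, -9/85, -5/69, 1/71, 1/38, 5/7, 8/3}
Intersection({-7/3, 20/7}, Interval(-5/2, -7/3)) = {-7/3}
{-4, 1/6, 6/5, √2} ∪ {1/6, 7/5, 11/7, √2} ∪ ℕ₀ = {-4, 1/6, 6/5, 7/5, 11/7, √2} ∪ ℕ₀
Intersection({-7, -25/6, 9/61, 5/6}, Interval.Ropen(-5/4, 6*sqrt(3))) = {9/61, 5/6}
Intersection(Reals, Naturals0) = Naturals0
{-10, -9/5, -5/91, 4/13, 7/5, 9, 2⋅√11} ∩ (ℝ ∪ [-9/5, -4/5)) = {-10, -9/5, -5/91, 4/13, 7/5, 9, 2⋅√11}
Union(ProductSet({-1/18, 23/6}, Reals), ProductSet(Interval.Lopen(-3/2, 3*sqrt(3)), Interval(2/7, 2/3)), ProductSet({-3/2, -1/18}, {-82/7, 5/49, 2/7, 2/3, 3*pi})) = Union(ProductSet({-3/2, -1/18}, {-82/7, 5/49, 2/7, 2/3, 3*pi}), ProductSet({-1/18, 23/6}, Reals), ProductSet(Interval.Lopen(-3/2, 3*sqrt(3)), Interval(2/7, 2/3)))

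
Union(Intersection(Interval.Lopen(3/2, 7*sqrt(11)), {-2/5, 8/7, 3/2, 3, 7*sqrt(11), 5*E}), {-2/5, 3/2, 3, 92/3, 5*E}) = {-2/5, 3/2, 3, 92/3, 7*sqrt(11), 5*E}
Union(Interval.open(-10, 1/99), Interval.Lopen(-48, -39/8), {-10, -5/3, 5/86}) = Union({5/86}, Interval.open(-48, 1/99))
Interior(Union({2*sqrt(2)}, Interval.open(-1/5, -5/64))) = Interval.open(-1/5, -5/64)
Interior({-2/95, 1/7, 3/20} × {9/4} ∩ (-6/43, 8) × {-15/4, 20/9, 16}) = ∅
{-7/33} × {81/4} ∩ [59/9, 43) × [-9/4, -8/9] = ∅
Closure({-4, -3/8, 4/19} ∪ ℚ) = ℝ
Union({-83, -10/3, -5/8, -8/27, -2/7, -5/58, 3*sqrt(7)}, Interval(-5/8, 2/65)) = Union({-83, -10/3, 3*sqrt(7)}, Interval(-5/8, 2/65))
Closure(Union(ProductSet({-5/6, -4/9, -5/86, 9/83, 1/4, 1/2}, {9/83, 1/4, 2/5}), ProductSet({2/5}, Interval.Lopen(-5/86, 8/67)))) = Union(ProductSet({2/5}, Interval(-5/86, 8/67)), ProductSet({-5/6, -4/9, -5/86, 9/83, 1/4, 1/2}, {9/83, 1/4, 2/5}))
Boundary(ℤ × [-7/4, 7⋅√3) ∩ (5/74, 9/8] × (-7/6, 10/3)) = {1} × [-7/6, 10/3]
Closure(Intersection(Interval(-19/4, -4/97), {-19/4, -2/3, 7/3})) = {-19/4, -2/3}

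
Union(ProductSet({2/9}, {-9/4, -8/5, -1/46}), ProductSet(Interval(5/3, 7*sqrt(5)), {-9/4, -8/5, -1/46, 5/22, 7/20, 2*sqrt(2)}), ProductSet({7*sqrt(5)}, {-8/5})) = Union(ProductSet({2/9}, {-9/4, -8/5, -1/46}), ProductSet(Interval(5/3, 7*sqrt(5)), {-9/4, -8/5, -1/46, 5/22, 7/20, 2*sqrt(2)}))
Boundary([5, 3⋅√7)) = {5, 3⋅√7}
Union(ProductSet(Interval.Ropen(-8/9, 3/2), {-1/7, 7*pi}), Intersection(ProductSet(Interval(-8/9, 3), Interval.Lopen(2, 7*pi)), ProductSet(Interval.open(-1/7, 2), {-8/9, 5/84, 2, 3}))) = Union(ProductSet(Interval.Ropen(-8/9, 3/2), {-1/7, 7*pi}), ProductSet(Interval.open(-1/7, 2), {3}))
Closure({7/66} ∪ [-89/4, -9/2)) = [-89/4, -9/2] ∪ {7/66}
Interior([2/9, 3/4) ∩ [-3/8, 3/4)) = (2/9, 3/4)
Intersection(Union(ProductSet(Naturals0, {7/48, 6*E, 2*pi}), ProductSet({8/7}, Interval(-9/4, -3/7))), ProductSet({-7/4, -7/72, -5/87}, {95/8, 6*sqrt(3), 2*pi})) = EmptySet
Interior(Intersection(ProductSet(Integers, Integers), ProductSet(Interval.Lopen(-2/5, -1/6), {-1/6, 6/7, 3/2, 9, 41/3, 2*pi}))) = EmptySet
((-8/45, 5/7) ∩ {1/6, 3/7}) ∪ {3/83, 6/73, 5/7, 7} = {3/83, 6/73, 1/6, 3/7, 5/7, 7}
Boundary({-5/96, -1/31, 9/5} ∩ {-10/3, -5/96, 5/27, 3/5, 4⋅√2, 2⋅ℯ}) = {-5/96}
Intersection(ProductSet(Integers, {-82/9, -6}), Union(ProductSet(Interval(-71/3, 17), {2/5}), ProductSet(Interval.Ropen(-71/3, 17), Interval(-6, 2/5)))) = ProductSet(Range(-23, 17, 1), {-6})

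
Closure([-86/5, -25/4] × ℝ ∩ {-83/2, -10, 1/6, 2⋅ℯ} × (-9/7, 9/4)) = {-10} × [-9/7, 9/4]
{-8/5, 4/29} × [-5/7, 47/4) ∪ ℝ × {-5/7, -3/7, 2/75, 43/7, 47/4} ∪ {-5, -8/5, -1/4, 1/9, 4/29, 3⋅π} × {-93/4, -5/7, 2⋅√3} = (ℝ × {-5/7, -3/7, 2/75, 43/7, 47/4}) ∪ ({-8/5, 4/29} × [-5/7, 47/4)) ∪ ({-5, -8/5, -1/4, 1/9, 4/29, 3⋅π} × {-93/4, -5/7, 2⋅√3})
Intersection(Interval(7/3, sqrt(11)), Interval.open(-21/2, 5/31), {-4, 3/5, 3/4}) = EmptySet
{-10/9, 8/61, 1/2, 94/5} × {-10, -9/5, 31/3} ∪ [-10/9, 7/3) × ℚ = ([-10/9, 7/3) × ℚ) ∪ ({-10/9, 8/61, 1/2, 94/5} × {-10, -9/5, 31/3})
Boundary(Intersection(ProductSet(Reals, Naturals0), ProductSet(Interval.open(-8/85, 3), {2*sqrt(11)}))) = EmptySet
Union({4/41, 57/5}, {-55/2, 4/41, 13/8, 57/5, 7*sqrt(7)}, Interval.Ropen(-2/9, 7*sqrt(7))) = Union({-55/2}, Interval(-2/9, 7*sqrt(7)))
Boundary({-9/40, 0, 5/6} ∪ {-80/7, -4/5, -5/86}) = {-80/7, -4/5, -9/40, -5/86, 0, 5/6}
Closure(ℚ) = ℝ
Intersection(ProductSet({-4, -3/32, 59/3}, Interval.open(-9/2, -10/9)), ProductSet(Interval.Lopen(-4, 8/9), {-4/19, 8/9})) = EmptySet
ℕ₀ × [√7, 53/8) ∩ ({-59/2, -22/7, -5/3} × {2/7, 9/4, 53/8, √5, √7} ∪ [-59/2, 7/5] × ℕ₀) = {0, 1} × {3, 4, 5, 6}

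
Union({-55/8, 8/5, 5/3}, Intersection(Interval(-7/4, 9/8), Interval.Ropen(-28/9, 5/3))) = Union({-55/8, 8/5, 5/3}, Interval(-7/4, 9/8))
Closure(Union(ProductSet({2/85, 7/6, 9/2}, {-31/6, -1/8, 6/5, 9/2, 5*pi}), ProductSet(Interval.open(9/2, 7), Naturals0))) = Union(ProductSet({2/85, 7/6, 9/2}, {-31/6, -1/8, 6/5, 9/2, 5*pi}), ProductSet(Interval(9/2, 7), Naturals0))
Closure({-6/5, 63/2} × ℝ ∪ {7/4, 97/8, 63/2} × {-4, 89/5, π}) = ({-6/5, 63/2} × ℝ) ∪ ({7/4, 97/8, 63/2} × {-4, 89/5, π})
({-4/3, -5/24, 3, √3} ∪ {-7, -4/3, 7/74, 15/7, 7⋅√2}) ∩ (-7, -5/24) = {-4/3}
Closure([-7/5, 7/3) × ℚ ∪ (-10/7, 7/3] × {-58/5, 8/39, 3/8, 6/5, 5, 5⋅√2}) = ([-7/5, 7/3] × ℝ) ∪ ([-10/7, 7/3] × {-58/5, 8/39, 3/8, 6/5, 5, 5⋅√2})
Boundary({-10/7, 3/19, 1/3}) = {-10/7, 3/19, 1/3}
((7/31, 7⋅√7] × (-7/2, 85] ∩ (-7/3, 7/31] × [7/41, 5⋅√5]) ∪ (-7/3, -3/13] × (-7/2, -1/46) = (-7/3, -3/13] × (-7/2, -1/46)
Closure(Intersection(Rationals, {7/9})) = {7/9}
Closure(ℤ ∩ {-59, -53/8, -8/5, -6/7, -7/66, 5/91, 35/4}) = {-59}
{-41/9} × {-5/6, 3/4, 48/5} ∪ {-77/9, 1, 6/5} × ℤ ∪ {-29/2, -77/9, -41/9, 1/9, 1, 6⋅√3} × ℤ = ({-41/9} × {-5/6, 3/4, 48/5}) ∪ ({-29/2, -77/9, -41/9, 1/9, 1, 6/5, 6⋅√3} × ℤ)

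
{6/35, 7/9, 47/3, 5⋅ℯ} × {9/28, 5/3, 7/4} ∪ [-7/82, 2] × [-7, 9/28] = ([-7/82, 2] × [-7, 9/28]) ∪ ({6/35, 7/9, 47/3, 5⋅ℯ} × {9/28, 5/3, 7/4})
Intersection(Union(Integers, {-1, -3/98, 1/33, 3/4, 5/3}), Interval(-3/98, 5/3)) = Union({-3/98, 1/33, 3/4, 5/3}, Range(0, 2, 1))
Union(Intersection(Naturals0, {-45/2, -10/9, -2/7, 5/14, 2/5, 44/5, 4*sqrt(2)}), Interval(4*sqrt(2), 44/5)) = Interval(4*sqrt(2), 44/5)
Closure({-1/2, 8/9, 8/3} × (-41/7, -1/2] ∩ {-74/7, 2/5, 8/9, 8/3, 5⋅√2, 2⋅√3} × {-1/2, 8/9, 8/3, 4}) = {8/9, 8/3} × {-1/2}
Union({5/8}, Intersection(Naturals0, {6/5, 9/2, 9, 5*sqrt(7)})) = {5/8, 9}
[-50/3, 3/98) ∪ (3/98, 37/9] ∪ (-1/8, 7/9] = [-50/3, 37/9]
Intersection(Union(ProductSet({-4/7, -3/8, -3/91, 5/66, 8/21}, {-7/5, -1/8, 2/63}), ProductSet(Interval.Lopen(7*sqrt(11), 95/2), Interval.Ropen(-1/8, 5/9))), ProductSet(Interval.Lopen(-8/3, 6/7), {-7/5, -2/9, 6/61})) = ProductSet({-4/7, -3/8, -3/91, 5/66, 8/21}, {-7/5})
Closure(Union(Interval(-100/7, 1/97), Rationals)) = Union(Interval(-oo, oo), Rationals)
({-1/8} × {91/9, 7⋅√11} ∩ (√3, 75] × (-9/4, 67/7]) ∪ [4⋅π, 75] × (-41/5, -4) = [4⋅π, 75] × (-41/5, -4)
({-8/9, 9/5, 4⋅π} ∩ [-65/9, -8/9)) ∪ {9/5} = {9/5}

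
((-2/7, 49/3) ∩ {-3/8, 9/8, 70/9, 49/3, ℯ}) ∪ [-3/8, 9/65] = [-3/8, 9/65] ∪ {9/8, 70/9, ℯ}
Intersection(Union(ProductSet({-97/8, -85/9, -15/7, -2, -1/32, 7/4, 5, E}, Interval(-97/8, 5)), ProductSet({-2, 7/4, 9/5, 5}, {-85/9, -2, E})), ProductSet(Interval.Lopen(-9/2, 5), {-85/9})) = ProductSet({-15/7, -2, -1/32, 7/4, 9/5, 5, E}, {-85/9})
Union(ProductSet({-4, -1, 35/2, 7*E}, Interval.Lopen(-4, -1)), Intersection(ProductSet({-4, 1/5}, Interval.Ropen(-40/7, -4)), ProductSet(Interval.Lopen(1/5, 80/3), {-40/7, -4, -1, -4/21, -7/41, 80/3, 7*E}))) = ProductSet({-4, -1, 35/2, 7*E}, Interval.Lopen(-4, -1))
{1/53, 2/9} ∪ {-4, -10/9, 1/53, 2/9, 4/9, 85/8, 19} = {-4, -10/9, 1/53, 2/9, 4/9, 85/8, 19}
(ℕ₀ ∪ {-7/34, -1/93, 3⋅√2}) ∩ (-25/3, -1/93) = {-7/34}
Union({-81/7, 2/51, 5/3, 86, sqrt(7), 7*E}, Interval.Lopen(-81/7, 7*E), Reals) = Interval(-oo, oo)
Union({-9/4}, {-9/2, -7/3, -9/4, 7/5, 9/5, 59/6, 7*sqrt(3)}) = {-9/2, -7/3, -9/4, 7/5, 9/5, 59/6, 7*sqrt(3)}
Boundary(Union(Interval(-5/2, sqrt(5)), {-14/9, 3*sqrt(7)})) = {-5/2, sqrt(5), 3*sqrt(7)}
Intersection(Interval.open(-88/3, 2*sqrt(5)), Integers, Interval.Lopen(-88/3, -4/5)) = Range(-29, 0, 1)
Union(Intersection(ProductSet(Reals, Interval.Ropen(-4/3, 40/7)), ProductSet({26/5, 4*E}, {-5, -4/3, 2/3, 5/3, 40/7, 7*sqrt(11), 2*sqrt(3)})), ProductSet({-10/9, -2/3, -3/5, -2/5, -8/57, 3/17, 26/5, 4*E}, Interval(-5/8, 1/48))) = Union(ProductSet({26/5, 4*E}, {-4/3, 2/3, 5/3, 2*sqrt(3)}), ProductSet({-10/9, -2/3, -3/5, -2/5, -8/57, 3/17, 26/5, 4*E}, Interval(-5/8, 1/48)))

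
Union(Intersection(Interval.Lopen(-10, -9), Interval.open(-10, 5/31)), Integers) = Union(Integers, Interval(-10, -9))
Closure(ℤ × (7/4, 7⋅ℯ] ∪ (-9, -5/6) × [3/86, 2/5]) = (ℤ × [7/4, 7⋅ℯ]) ∪ ([-9, -5/6] × [3/86, 2/5])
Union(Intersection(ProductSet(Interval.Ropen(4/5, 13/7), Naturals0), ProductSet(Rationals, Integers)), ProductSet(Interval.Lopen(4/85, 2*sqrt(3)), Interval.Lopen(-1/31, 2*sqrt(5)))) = Union(ProductSet(Intersection(Interval.Ropen(4/5, 13/7), Rationals), Naturals0), ProductSet(Interval.Lopen(4/85, 2*sqrt(3)), Interval.Lopen(-1/31, 2*sqrt(5))))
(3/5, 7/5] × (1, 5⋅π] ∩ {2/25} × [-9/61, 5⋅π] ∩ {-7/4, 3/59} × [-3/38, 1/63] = ∅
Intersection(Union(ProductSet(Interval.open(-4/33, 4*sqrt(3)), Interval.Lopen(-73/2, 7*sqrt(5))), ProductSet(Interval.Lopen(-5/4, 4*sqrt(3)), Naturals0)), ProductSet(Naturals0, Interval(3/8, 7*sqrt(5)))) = ProductSet(Range(0, 7, 1), Union(Interval(3/8, 7*sqrt(5)), Range(1, 16, 1)))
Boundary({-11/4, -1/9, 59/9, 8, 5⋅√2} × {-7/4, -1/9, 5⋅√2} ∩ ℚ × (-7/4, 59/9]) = {-11/4, -1/9, 59/9, 8} × {-1/9}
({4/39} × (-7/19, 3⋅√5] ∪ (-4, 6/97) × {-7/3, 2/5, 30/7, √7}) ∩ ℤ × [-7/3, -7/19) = {-3, -2, -1, 0} × {-7/3}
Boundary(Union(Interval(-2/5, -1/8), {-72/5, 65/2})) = {-72/5, -2/5, -1/8, 65/2}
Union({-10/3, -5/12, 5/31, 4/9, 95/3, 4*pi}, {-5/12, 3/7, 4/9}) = {-10/3, -5/12, 5/31, 3/7, 4/9, 95/3, 4*pi}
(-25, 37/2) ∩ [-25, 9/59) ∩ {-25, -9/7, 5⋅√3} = {-9/7}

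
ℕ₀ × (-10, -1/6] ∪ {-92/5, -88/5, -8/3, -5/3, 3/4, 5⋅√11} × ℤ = (ℕ₀ × (-10, -1/6]) ∪ ({-92/5, -88/5, -8/3, -5/3, 3/4, 5⋅√11} × ℤ)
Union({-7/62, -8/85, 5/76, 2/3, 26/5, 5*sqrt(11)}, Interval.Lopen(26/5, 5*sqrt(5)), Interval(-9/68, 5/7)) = Union({5*sqrt(11)}, Interval(-9/68, 5/7), Interval(26/5, 5*sqrt(5)))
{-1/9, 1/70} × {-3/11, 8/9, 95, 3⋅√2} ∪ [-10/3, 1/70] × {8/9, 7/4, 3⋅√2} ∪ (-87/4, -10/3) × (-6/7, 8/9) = ((-87/4, -10/3) × (-6/7, 8/9)) ∪ ({-1/9, 1/70} × {-3/11, 8/9, 95, 3⋅√2}) ∪ ([-10/3, 1/70] × {8/9, 7/4, 3⋅√2})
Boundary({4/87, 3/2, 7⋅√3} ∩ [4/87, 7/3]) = {4/87, 3/2}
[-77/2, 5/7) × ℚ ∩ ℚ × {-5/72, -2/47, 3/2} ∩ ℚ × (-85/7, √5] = (ℚ ∩ [-77/2, 5/7)) × {-5/72, -2/47, 3/2}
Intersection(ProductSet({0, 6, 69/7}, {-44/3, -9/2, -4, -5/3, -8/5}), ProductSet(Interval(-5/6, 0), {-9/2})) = ProductSet({0}, {-9/2})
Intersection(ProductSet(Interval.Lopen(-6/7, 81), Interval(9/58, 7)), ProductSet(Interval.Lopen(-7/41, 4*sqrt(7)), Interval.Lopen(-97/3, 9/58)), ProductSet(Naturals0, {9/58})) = ProductSet(Range(0, 11, 1), {9/58})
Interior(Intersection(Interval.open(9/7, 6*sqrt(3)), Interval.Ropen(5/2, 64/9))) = Interval.open(5/2, 64/9)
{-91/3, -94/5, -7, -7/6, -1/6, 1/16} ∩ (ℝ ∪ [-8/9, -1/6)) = {-91/3, -94/5, -7, -7/6, -1/6, 1/16}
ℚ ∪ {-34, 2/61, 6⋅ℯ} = ℚ ∪ {6⋅ℯ}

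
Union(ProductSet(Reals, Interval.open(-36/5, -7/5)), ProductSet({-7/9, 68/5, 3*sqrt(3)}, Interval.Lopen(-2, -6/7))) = Union(ProductSet({-7/9, 68/5, 3*sqrt(3)}, Interval.Lopen(-2, -6/7)), ProductSet(Reals, Interval.open(-36/5, -7/5)))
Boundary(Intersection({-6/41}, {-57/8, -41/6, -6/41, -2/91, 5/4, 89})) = {-6/41}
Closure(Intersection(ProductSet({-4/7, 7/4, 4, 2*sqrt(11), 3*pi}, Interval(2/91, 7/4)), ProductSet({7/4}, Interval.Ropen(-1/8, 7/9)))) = ProductSet({7/4}, Interval(2/91, 7/9))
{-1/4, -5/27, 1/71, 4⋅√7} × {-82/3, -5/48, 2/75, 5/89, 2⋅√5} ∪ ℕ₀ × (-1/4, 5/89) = (ℕ₀ × (-1/4, 5/89)) ∪ ({-1/4, -5/27, 1/71, 4⋅√7} × {-82/3, -5/48, 2/75, 5/89, 2⋅√5})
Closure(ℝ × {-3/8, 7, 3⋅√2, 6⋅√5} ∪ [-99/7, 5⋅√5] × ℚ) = ([-99/7, 5⋅√5] × ℝ) ∪ (ℝ × {-3/8, 7, 3⋅√2, 6⋅√5})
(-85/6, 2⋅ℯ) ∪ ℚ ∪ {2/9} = ℚ ∪ [-85/6, 2⋅ℯ)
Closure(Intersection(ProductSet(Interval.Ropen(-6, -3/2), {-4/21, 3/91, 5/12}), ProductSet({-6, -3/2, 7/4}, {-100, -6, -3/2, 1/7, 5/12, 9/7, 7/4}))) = ProductSet({-6}, {5/12})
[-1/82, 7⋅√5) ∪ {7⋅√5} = [-1/82, 7⋅√5]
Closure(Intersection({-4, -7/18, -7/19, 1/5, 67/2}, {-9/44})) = EmptySet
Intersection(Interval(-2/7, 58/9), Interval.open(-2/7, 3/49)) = Interval.open(-2/7, 3/49)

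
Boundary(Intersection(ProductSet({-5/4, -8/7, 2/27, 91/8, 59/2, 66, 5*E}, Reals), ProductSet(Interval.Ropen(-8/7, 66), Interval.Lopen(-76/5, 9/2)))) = ProductSet({-8/7, 2/27, 91/8, 59/2, 5*E}, Interval(-76/5, 9/2))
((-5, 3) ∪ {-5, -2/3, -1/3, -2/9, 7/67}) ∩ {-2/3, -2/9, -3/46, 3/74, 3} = {-2/3, -2/9, -3/46, 3/74}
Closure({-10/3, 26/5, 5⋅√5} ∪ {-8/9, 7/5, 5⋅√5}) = {-10/3, -8/9, 7/5, 26/5, 5⋅√5}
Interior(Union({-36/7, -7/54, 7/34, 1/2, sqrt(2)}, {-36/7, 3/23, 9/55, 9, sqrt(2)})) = EmptySet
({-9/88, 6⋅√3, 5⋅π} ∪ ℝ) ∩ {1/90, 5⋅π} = {1/90, 5⋅π}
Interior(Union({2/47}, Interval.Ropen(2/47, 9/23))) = Interval.open(2/47, 9/23)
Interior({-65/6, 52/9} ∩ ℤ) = ∅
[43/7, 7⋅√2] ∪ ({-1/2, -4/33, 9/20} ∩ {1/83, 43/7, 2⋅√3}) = [43/7, 7⋅√2]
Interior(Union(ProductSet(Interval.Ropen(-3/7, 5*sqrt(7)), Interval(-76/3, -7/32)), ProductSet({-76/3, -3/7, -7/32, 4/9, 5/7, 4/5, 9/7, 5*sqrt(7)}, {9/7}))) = ProductSet(Interval.open(-3/7, 5*sqrt(7)), Interval.open(-76/3, -7/32))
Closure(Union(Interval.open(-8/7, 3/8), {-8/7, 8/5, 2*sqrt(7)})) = Union({8/5, 2*sqrt(7)}, Interval(-8/7, 3/8))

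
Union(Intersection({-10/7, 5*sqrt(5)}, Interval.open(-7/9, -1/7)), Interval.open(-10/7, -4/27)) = Interval.open(-10/7, -4/27)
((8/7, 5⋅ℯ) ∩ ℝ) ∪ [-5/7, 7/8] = [-5/7, 7/8] ∪ (8/7, 5⋅ℯ)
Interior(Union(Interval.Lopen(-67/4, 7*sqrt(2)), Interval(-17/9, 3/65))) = Interval.open(-67/4, 7*sqrt(2))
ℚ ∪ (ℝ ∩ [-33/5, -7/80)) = ℚ ∪ [-33/5, -7/80]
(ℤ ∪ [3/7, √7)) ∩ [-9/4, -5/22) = {-2, -1}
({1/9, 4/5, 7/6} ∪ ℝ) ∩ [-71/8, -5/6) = [-71/8, -5/6)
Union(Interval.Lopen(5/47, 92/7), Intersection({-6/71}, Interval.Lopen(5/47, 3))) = Interval.Lopen(5/47, 92/7)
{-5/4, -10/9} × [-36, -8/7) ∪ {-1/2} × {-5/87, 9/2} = ({-1/2} × {-5/87, 9/2}) ∪ ({-5/4, -10/9} × [-36, -8/7))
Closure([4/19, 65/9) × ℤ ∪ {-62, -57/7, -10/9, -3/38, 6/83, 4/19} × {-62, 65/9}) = ([4/19, 65/9] × ℤ) ∪ ({-62, -57/7, -10/9, -3/38, 6/83, 4/19} × {-62, 65/9})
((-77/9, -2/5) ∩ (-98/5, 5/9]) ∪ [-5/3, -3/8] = (-77/9, -3/8]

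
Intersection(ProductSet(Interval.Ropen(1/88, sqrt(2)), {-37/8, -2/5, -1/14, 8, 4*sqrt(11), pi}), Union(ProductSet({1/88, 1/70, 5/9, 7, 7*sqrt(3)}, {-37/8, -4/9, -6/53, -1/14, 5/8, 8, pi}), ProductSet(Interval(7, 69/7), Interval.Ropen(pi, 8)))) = ProductSet({1/88, 1/70, 5/9}, {-37/8, -1/14, 8, pi})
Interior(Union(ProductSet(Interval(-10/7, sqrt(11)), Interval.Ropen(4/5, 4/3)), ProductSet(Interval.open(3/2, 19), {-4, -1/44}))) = ProductSet(Interval.open(-10/7, sqrt(11)), Interval.open(4/5, 4/3))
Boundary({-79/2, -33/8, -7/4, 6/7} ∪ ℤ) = ℤ ∪ {-79/2, -33/8, -7/4, 6/7}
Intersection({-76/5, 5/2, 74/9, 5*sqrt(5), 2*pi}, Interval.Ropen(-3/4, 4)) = {5/2}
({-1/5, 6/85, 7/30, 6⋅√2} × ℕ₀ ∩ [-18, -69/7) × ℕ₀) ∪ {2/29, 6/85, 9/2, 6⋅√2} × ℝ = {2/29, 6/85, 9/2, 6⋅√2} × ℝ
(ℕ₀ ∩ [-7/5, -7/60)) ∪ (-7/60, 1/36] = (-7/60, 1/36]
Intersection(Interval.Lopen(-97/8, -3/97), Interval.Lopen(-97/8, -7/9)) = Interval.Lopen(-97/8, -7/9)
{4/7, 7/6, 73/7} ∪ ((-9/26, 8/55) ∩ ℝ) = (-9/26, 8/55) ∪ {4/7, 7/6, 73/7}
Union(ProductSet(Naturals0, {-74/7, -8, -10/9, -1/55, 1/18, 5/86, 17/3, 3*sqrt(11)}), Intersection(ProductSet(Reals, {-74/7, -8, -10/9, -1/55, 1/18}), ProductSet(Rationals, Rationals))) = Union(ProductSet(Naturals0, {-74/7, -8, -10/9, -1/55, 1/18, 5/86, 17/3, 3*sqrt(11)}), ProductSet(Rationals, {-74/7, -8, -10/9, -1/55, 1/18}))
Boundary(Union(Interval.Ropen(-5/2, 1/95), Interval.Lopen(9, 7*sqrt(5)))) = {-5/2, 1/95, 9, 7*sqrt(5)}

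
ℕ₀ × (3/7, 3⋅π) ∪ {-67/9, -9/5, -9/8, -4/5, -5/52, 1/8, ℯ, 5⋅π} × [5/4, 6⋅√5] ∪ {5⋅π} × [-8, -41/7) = (ℕ₀ × (3/7, 3⋅π)) ∪ ({5⋅π} × [-8, -41/7)) ∪ ({-67/9, -9/5, -9/8, -4/5, -5/52, 1/8, ℯ, 5⋅π} × [5/4, 6⋅√5])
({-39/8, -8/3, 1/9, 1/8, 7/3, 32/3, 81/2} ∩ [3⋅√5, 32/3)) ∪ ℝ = ℝ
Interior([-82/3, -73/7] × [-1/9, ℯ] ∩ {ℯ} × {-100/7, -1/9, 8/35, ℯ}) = ∅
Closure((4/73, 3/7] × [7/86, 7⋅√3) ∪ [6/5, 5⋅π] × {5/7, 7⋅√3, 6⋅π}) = ({4/73, 3/7} × [7/86, 7⋅√3]) ∪ ([4/73, 3/7] × {7/86, 7⋅√3}) ∪ ((4/73, 3/7] × [7/86, 7⋅√3)) ∪ ([6/5, 5⋅π] × {5/7, 7⋅√3, 6⋅π})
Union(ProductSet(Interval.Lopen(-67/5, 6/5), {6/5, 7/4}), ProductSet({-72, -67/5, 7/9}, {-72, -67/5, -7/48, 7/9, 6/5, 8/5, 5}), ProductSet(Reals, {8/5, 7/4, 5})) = Union(ProductSet({-72, -67/5, 7/9}, {-72, -67/5, -7/48, 7/9, 6/5, 8/5, 5}), ProductSet(Interval.Lopen(-67/5, 6/5), {6/5, 7/4}), ProductSet(Reals, {8/5, 7/4, 5}))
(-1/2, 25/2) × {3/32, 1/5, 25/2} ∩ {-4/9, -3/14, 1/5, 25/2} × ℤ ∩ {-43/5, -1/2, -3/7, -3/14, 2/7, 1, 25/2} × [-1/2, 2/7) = ∅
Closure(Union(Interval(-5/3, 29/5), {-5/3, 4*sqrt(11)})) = Union({4*sqrt(11)}, Interval(-5/3, 29/5))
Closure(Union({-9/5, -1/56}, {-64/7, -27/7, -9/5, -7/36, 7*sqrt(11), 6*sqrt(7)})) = {-64/7, -27/7, -9/5, -7/36, -1/56, 7*sqrt(11), 6*sqrt(7)}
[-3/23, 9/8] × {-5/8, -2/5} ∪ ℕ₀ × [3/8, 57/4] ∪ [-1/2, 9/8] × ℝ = ([-1/2, 9/8] × ℝ) ∪ (ℕ₀ × [3/8, 57/4])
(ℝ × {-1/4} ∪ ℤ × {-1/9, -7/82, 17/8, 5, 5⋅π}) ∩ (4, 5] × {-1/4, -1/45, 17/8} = ({5} × {17/8}) ∪ ((4, 5] × {-1/4})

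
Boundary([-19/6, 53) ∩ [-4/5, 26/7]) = {-4/5, 26/7}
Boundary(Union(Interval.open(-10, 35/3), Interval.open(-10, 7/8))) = {-10, 35/3}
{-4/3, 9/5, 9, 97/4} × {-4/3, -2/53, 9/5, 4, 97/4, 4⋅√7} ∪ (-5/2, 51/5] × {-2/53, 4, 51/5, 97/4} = ((-5/2, 51/5] × {-2/53, 4, 51/5, 97/4}) ∪ ({-4/3, 9/5, 9, 97/4} × {-4/3, -2/53, 9/5, 4, 97/4, 4⋅√7})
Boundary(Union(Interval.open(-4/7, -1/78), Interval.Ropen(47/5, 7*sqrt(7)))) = {-4/7, -1/78, 47/5, 7*sqrt(7)}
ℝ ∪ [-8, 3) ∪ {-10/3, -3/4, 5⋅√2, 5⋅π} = (-∞, ∞)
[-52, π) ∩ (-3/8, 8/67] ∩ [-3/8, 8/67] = (-3/8, 8/67]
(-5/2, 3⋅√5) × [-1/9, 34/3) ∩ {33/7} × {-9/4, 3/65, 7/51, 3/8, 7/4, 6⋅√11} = {33/7} × {3/65, 7/51, 3/8, 7/4}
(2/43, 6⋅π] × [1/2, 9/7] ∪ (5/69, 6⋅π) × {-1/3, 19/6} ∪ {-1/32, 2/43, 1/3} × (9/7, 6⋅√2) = ((5/69, 6⋅π) × {-1/3, 19/6}) ∪ ((2/43, 6⋅π] × [1/2, 9/7]) ∪ ({-1/32, 2/43, 1/3} × (9/7, 6⋅√2))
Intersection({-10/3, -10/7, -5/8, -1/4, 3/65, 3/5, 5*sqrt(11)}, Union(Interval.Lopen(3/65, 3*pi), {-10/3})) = {-10/3, 3/5}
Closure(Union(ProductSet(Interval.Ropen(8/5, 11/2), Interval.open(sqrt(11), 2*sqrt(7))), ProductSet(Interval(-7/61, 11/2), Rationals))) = Union(ProductSet(Interval(-7/61, 11/2), Union(Interval(-oo, sqrt(11)), Interval(2*sqrt(7), oo), Rationals)), ProductSet(Interval.Ropen(8/5, 11/2), Interval.open(sqrt(11), 2*sqrt(7))), ProductSet(Union({11/2}, Interval(-7/61, 8/5)), Reals))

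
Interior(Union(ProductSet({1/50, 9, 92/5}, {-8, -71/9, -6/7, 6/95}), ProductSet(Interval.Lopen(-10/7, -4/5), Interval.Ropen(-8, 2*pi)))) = ProductSet(Interval.open(-10/7, -4/5), Interval.open(-8, 2*pi))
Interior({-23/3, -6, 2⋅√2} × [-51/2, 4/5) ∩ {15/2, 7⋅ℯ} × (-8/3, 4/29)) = ∅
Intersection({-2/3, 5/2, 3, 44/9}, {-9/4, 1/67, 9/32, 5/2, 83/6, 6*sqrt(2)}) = {5/2}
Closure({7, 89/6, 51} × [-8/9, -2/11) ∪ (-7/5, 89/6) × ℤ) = ([-7/5, 89/6] × ℤ) ∪ ({7, 89/6, 51} × [-8/9, -2/11])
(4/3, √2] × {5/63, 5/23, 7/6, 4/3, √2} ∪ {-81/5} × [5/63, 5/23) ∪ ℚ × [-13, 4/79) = (ℚ × [-13, 4/79)) ∪ ({-81/5} × [5/63, 5/23)) ∪ ((4/3, √2] × {5/63, 5/23, 7/6, 4/3, √2})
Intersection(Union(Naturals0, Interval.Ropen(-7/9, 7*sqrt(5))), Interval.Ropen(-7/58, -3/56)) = Interval.Ropen(-7/58, -3/56)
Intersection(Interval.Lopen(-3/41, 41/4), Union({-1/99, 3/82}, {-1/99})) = {-1/99, 3/82}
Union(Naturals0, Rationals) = Rationals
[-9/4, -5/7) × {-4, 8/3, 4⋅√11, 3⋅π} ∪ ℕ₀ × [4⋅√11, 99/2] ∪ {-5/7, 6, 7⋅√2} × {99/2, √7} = (ℕ₀ × [4⋅√11, 99/2]) ∪ ({-5/7, 6, 7⋅√2} × {99/2, √7}) ∪ ([-9/4, -5/7) × {-4, 8/3, 4⋅√11, 3⋅π})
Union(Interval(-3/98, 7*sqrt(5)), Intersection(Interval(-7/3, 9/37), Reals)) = Interval(-7/3, 7*sqrt(5))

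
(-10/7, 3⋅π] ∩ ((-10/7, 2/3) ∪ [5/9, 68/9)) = (-10/7, 68/9)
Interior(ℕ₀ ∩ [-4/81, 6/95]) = ∅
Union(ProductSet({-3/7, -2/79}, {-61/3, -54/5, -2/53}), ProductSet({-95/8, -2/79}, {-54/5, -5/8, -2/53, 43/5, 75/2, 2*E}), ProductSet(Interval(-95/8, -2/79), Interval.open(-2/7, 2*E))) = Union(ProductSet({-95/8, -2/79}, {-54/5, -5/8, -2/53, 43/5, 75/2, 2*E}), ProductSet({-3/7, -2/79}, {-61/3, -54/5, -2/53}), ProductSet(Interval(-95/8, -2/79), Interval.open(-2/7, 2*E)))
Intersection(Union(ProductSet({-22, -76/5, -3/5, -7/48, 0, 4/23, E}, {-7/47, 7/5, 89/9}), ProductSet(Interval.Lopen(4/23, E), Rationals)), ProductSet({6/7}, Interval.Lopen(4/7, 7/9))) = ProductSet({6/7}, Intersection(Interval.Lopen(4/7, 7/9), Rationals))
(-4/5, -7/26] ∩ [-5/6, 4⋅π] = (-4/5, -7/26]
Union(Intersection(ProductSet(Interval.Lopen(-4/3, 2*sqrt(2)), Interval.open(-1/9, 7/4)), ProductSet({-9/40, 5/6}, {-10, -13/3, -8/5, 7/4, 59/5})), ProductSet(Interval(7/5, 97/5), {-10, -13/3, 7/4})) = ProductSet(Interval(7/5, 97/5), {-10, -13/3, 7/4})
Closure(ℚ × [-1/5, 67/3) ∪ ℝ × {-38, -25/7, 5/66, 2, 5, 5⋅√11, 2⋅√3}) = ℝ × ({-38, -25/7} ∪ [-1/5, 67/3])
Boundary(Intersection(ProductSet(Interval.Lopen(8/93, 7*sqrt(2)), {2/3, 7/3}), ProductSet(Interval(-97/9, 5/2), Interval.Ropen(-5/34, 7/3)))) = ProductSet(Interval(8/93, 5/2), {2/3})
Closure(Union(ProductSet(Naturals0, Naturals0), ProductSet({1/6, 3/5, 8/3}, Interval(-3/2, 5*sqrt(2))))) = Union(ProductSet({1/6, 3/5, 8/3}, Interval(-3/2, 5*sqrt(2))), ProductSet(Naturals0, Naturals0))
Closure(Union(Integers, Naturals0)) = Integers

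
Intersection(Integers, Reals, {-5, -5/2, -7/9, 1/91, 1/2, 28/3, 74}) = {-5, 74}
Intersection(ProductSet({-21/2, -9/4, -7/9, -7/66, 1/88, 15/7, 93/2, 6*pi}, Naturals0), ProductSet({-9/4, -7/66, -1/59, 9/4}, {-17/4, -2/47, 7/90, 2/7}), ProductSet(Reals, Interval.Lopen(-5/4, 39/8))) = EmptySet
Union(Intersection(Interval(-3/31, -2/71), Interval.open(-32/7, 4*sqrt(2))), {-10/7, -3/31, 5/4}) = Union({-10/7, 5/4}, Interval(-3/31, -2/71))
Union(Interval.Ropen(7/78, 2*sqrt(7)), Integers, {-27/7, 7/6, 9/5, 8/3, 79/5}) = Union({-27/7, 79/5}, Integers, Interval.Ropen(7/78, 2*sqrt(7)))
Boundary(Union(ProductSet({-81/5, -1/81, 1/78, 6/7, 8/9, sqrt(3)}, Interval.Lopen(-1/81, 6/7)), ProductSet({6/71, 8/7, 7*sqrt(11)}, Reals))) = Union(ProductSet({6/71, 8/7, 7*sqrt(11)}, Reals), ProductSet({-81/5, -1/81, 1/78, 6/7, 8/9, sqrt(3)}, Interval(-1/81, 6/7)))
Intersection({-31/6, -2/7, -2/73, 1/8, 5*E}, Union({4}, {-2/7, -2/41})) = {-2/7}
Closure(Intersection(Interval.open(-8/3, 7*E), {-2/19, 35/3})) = {-2/19, 35/3}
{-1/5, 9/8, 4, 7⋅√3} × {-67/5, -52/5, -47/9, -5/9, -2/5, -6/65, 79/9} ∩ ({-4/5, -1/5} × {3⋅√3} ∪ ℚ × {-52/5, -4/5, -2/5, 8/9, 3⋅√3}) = {-1/5, 9/8, 4} × {-52/5, -2/5}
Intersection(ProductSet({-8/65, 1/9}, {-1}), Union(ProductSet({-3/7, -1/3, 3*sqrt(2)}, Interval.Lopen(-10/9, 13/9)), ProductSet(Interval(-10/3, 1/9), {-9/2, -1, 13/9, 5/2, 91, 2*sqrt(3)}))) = ProductSet({-8/65, 1/9}, {-1})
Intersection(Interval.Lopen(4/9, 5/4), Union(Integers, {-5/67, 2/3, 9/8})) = Union({2/3, 9/8}, Range(1, 2, 1))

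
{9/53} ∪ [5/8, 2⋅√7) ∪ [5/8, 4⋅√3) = {9/53} ∪ [5/8, 4⋅√3)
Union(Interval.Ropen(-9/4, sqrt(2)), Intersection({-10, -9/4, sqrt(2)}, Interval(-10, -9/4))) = Union({-10}, Interval.Ropen(-9/4, sqrt(2)))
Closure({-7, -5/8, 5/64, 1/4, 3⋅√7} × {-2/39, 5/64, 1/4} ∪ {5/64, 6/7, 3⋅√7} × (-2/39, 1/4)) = ({5/64, 6/7, 3⋅√7} × [-2/39, 1/4]) ∪ ({-7, -5/8, 5/64, 1/4, 3⋅√7} × {-2/39, 5/64, 1/4})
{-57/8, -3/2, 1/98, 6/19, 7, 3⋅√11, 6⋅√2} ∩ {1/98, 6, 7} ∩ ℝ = {1/98, 7}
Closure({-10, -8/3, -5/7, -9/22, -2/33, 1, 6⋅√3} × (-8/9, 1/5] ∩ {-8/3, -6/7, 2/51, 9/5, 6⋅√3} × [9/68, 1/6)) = {-8/3, 6⋅√3} × [9/68, 1/6]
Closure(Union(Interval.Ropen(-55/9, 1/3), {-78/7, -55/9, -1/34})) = Union({-78/7}, Interval(-55/9, 1/3))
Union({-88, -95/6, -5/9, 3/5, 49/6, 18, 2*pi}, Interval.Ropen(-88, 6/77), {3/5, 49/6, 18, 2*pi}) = Union({3/5, 49/6, 18, 2*pi}, Interval.Ropen(-88, 6/77))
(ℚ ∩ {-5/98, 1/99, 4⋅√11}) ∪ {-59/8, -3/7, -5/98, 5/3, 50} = {-59/8, -3/7, -5/98, 1/99, 5/3, 50}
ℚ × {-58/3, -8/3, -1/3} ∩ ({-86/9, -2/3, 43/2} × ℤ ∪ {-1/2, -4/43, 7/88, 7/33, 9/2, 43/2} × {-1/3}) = {-1/2, -4/43, 7/88, 7/33, 9/2, 43/2} × {-1/3}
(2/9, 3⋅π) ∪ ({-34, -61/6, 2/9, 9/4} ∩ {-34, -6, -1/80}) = {-34} ∪ (2/9, 3⋅π)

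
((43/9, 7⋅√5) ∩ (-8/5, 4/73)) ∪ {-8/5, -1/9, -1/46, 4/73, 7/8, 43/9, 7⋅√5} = {-8/5, -1/9, -1/46, 4/73, 7/8, 43/9, 7⋅√5}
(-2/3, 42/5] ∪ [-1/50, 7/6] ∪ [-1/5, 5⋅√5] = (-2/3, 5⋅√5]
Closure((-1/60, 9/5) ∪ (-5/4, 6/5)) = [-5/4, 9/5]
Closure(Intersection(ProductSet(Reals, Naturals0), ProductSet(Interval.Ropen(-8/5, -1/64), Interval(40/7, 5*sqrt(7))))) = ProductSet(Interval(-8/5, -1/64), Range(6, 14, 1))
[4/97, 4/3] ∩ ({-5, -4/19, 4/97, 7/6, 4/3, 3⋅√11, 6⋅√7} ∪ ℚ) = ℚ ∩ [4/97, 4/3]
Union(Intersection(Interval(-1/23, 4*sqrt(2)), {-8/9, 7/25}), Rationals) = Rationals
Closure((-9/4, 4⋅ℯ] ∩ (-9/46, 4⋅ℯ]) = [-9/46, 4⋅ℯ]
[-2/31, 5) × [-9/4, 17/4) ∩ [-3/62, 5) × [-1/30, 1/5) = [-3/62, 5) × [-1/30, 1/5)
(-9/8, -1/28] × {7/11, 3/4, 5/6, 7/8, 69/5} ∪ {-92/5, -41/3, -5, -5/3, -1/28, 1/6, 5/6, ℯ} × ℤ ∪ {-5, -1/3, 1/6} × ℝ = ({-5, -1/3, 1/6} × ℝ) ∪ ({-92/5, -41/3, -5, -5/3, -1/28, 1/6, 5/6, ℯ} × ℤ) ∪ ((-9/8, -1/28] × {7/11, 3/4, 5/6, 7/8, 69/5})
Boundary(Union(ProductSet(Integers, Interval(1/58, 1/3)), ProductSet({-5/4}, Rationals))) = Union(ProductSet({-5/4}, Reals), ProductSet(Integers, Interval(1/58, 1/3)))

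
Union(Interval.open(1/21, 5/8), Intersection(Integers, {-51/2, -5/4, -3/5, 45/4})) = Interval.open(1/21, 5/8)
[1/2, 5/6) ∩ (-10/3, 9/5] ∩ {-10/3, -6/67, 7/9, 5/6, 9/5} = {7/9}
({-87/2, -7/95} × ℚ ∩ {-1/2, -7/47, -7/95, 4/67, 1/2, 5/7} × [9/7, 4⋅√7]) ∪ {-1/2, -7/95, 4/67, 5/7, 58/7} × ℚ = {-1/2, -7/95, 4/67, 5/7, 58/7} × ℚ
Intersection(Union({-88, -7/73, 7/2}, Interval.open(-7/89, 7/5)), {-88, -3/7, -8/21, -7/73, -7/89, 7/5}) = {-88, -7/73}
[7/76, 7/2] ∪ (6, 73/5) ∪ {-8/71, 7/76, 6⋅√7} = {-8/71, 6⋅√7} ∪ [7/76, 7/2] ∪ (6, 73/5)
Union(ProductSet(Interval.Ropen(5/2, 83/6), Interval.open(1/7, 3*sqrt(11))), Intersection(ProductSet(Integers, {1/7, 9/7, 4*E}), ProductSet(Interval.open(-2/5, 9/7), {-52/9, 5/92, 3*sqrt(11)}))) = ProductSet(Interval.Ropen(5/2, 83/6), Interval.open(1/7, 3*sqrt(11)))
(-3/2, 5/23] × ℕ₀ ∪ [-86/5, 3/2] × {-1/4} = ((-3/2, 5/23] × ℕ₀) ∪ ([-86/5, 3/2] × {-1/4})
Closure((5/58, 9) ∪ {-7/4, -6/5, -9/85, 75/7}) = {-7/4, -6/5, -9/85, 75/7} ∪ [5/58, 9]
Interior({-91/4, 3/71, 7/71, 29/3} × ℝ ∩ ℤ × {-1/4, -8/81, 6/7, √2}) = ∅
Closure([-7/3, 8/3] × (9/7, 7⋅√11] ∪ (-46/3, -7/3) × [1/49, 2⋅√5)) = ({-46/3, -7/3} × [1/49, 2⋅√5]) ∪ ([-46/3, -7/3] × {1/49, 2⋅√5}) ∪ ((-46/3, -7/3) × [1/49, 2⋅√5)) ∪ ([-7/3, 8/3] × [9/7, 7⋅√11])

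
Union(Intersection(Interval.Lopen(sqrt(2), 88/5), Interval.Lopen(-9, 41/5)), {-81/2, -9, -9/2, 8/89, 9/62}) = Union({-81/2, -9, -9/2, 8/89, 9/62}, Interval.Lopen(sqrt(2), 41/5))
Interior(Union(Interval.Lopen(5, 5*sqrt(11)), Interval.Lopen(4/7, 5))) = Interval.open(4/7, 5*sqrt(11))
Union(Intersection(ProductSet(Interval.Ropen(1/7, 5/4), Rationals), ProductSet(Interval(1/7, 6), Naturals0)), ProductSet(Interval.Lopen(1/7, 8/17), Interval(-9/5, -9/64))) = Union(ProductSet(Interval.Lopen(1/7, 8/17), Interval(-9/5, -9/64)), ProductSet(Interval.Ropen(1/7, 5/4), Naturals0))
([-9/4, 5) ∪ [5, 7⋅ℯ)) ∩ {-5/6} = {-5/6}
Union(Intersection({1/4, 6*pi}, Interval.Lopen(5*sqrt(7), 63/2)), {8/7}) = {8/7, 6*pi}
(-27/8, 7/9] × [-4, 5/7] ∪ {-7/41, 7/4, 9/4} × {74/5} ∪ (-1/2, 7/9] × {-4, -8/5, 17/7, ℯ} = ({-7/41, 7/4, 9/4} × {74/5}) ∪ ((-27/8, 7/9] × [-4, 5/7]) ∪ ((-1/2, 7/9] × {-4, -8/5, 17/7, ℯ})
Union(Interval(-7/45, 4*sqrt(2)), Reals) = Interval(-oo, oo)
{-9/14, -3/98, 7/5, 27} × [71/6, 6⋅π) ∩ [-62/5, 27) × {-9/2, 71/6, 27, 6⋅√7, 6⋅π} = {-9/14, -3/98, 7/5} × {71/6, 6⋅√7}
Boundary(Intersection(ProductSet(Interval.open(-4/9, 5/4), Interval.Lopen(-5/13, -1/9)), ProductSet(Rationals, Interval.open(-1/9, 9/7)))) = EmptySet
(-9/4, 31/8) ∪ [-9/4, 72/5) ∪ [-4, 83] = [-4, 83]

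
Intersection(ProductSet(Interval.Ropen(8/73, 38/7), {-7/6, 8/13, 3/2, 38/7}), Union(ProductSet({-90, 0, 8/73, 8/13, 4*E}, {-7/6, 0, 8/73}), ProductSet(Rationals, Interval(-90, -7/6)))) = ProductSet(Intersection(Interval.Ropen(8/73, 38/7), Rationals), {-7/6})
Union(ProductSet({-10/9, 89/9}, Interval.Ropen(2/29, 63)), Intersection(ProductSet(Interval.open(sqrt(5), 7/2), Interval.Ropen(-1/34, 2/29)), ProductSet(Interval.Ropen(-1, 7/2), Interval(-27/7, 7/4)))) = Union(ProductSet({-10/9, 89/9}, Interval.Ropen(2/29, 63)), ProductSet(Interval.open(sqrt(5), 7/2), Interval.Ropen(-1/34, 2/29)))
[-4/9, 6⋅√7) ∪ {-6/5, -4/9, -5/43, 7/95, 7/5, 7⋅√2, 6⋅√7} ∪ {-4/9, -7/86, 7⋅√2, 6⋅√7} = {-6/5} ∪ [-4/9, 6⋅√7]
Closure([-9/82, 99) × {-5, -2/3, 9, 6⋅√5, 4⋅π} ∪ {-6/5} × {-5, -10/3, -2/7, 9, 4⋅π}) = ({-6/5} × {-5, -10/3, -2/7, 9, 4⋅π}) ∪ ([-9/82, 99] × {-5, -2/3, 9, 6⋅√5, 4⋅π})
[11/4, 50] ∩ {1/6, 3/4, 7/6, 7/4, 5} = {5}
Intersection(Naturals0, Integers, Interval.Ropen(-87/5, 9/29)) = Range(0, 1, 1)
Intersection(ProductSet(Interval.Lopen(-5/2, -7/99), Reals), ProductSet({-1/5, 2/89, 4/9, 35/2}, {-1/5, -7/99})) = ProductSet({-1/5}, {-1/5, -7/99})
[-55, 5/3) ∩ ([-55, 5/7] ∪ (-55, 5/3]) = [-55, 5/3)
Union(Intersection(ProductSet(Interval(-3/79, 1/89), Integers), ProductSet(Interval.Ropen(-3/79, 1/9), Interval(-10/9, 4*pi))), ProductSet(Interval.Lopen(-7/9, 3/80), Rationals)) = ProductSet(Interval.Lopen(-7/9, 3/80), Rationals)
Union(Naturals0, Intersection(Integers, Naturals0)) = Naturals0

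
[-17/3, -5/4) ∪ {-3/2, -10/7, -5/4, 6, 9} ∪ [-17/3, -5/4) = [-17/3, -5/4] ∪ {6, 9}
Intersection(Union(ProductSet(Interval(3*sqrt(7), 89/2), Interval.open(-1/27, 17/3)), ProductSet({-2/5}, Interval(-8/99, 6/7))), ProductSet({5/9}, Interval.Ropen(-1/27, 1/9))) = EmptySet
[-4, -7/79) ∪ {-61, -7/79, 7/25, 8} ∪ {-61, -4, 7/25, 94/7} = {-61, 7/25, 8, 94/7} ∪ [-4, -7/79]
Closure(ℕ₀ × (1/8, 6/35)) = ℕ₀ × [1/8, 6/35]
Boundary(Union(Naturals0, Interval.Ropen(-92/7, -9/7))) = Union(Complement(Naturals0, Interval.open(-92/7, -9/7)), {-92/7, -9/7})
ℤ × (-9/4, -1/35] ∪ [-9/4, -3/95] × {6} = (ℤ × (-9/4, -1/35]) ∪ ([-9/4, -3/95] × {6})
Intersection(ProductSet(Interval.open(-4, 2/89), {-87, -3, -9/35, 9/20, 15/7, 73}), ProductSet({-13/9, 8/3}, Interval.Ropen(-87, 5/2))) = ProductSet({-13/9}, {-87, -3, -9/35, 9/20, 15/7})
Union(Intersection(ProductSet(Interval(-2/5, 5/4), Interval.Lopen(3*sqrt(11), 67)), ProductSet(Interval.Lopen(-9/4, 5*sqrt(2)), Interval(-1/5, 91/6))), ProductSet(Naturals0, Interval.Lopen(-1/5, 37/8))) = Union(ProductSet(Interval(-2/5, 5/4), Interval.Lopen(3*sqrt(11), 91/6)), ProductSet(Naturals0, Interval.Lopen(-1/5, 37/8)))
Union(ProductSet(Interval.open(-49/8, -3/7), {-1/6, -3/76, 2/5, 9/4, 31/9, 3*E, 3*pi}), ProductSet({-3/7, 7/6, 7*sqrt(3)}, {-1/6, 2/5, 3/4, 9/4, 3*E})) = Union(ProductSet({-3/7, 7/6, 7*sqrt(3)}, {-1/6, 2/5, 3/4, 9/4, 3*E}), ProductSet(Interval.open(-49/8, -3/7), {-1/6, -3/76, 2/5, 9/4, 31/9, 3*E, 3*pi}))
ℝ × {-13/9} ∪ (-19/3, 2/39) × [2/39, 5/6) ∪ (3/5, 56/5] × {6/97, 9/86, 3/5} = (ℝ × {-13/9}) ∪ ((3/5, 56/5] × {6/97, 9/86, 3/5}) ∪ ((-19/3, 2/39) × [2/39, 5/6))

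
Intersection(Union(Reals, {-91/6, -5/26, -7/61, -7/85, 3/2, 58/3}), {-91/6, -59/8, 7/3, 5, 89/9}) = {-91/6, -59/8, 7/3, 5, 89/9}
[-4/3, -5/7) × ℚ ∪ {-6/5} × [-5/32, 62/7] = ([-4/3, -5/7) × ℚ) ∪ ({-6/5} × [-5/32, 62/7])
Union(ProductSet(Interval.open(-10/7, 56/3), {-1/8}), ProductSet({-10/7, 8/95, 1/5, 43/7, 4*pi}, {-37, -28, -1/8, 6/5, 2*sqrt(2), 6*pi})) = Union(ProductSet({-10/7, 8/95, 1/5, 43/7, 4*pi}, {-37, -28, -1/8, 6/5, 2*sqrt(2), 6*pi}), ProductSet(Interval.open(-10/7, 56/3), {-1/8}))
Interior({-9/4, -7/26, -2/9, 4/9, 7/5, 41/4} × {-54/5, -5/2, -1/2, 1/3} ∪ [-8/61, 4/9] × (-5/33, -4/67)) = (-8/61, 4/9) × (-5/33, -4/67)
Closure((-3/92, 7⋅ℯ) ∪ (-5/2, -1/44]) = [-5/2, 7⋅ℯ]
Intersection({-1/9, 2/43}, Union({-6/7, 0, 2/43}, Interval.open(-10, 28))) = {-1/9, 2/43}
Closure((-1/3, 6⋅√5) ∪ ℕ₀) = [-1/3, 6⋅√5] ∪ ℕ₀ ∪ (ℕ₀ \ (-1/3, 6⋅√5))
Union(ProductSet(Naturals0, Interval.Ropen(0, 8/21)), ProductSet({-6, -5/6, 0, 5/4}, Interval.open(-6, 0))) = Union(ProductSet({-6, -5/6, 0, 5/4}, Interval.open(-6, 0)), ProductSet(Naturals0, Interval.Ropen(0, 8/21)))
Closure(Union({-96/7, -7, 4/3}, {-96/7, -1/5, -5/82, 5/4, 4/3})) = {-96/7, -7, -1/5, -5/82, 5/4, 4/3}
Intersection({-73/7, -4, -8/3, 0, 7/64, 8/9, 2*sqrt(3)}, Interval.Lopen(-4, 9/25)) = {-8/3, 0, 7/64}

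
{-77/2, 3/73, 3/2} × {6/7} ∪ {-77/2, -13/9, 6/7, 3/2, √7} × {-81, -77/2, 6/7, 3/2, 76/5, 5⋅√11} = ({-77/2, 3/73, 3/2} × {6/7}) ∪ ({-77/2, -13/9, 6/7, 3/2, √7} × {-81, -77/2, 6/7, 3/2, 76/5, 5⋅√11})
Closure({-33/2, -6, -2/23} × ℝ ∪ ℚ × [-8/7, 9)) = ({-33/2, -6, -2/23} × ℝ) ∪ (ℝ × [-8/7, 9])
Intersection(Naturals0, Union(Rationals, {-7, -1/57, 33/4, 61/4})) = Naturals0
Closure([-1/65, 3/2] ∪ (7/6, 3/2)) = [-1/65, 3/2]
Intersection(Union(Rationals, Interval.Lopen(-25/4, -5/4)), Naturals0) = Naturals0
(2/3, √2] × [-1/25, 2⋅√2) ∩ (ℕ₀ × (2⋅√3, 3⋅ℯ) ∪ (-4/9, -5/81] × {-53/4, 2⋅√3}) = ∅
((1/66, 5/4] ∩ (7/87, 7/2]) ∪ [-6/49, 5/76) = [-6/49, 5/76) ∪ (7/87, 5/4]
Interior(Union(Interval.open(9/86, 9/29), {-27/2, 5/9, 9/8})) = Interval.open(9/86, 9/29)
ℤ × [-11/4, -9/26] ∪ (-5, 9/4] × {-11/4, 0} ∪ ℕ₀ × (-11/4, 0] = (ℤ × [-11/4, -9/26]) ∪ (ℕ₀ × (-11/4, 0]) ∪ ((-5, 9/4] × {-11/4, 0})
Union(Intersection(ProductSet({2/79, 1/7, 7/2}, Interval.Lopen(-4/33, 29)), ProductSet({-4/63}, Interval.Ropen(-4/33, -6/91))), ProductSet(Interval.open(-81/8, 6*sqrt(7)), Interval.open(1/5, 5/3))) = ProductSet(Interval.open(-81/8, 6*sqrt(7)), Interval.open(1/5, 5/3))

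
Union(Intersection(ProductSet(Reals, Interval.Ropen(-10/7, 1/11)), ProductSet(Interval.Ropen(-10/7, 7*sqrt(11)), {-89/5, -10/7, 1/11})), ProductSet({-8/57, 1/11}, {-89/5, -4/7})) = Union(ProductSet({-8/57, 1/11}, {-89/5, -4/7}), ProductSet(Interval.Ropen(-10/7, 7*sqrt(11)), {-10/7}))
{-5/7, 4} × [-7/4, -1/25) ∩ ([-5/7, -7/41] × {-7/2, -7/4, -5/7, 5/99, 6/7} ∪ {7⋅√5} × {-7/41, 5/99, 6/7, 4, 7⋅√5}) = {-5/7} × {-7/4, -5/7}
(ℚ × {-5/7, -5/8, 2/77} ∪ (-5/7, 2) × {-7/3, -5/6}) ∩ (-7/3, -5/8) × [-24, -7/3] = (-5/7, -5/8) × {-7/3}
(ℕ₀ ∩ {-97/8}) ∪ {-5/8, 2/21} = {-5/8, 2/21}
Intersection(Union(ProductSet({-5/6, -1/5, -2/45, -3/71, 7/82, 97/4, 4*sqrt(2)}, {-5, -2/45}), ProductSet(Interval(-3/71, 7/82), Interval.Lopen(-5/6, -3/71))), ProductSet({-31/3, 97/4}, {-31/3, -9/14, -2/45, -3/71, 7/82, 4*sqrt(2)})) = ProductSet({97/4}, {-2/45})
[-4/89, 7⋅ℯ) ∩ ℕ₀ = {0, 1, …, 19}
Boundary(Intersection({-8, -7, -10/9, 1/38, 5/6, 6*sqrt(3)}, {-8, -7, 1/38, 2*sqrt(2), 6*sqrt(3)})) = {-8, -7, 1/38, 6*sqrt(3)}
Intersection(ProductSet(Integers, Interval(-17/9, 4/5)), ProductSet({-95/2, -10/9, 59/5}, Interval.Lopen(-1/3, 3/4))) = EmptySet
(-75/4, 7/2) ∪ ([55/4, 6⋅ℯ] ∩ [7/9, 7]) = (-75/4, 7/2)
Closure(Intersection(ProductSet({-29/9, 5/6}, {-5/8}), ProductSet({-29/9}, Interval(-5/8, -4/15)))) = ProductSet({-29/9}, {-5/8})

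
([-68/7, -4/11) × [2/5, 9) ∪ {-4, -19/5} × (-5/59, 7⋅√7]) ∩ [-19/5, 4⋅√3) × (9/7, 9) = [-19/5, -4/11) × (9/7, 9)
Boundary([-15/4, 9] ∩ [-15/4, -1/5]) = {-15/4, -1/5}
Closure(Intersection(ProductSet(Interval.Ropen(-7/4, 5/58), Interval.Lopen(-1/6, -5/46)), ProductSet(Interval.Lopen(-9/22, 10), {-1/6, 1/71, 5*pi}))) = EmptySet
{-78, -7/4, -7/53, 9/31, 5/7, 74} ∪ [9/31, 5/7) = {-78, -7/4, -7/53, 74} ∪ [9/31, 5/7]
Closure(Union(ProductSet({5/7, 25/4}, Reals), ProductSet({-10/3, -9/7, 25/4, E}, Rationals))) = ProductSet({-10/3, -9/7, 5/7, 25/4, E}, Reals)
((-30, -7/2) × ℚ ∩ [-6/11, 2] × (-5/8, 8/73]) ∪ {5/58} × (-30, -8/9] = {5/58} × (-30, -8/9]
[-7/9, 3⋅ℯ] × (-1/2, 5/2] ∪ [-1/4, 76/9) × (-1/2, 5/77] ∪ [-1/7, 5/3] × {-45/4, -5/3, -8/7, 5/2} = ([-1/4, 76/9) × (-1/2, 5/77]) ∪ ([-1/7, 5/3] × {-45/4, -5/3, -8/7, 5/2}) ∪ ([-7/9, 3⋅ℯ] × (-1/2, 5/2])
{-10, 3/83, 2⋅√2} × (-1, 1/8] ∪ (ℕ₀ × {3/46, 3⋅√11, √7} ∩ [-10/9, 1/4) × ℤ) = {-10, 3/83, 2⋅√2} × (-1, 1/8]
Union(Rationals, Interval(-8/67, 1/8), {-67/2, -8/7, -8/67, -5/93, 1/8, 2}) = Union(Interval(-8/67, 1/8), Rationals)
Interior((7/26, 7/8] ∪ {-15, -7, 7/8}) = (7/26, 7/8)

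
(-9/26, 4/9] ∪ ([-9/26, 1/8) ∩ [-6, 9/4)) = [-9/26, 4/9]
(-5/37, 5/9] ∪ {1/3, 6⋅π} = (-5/37, 5/9] ∪ {6⋅π}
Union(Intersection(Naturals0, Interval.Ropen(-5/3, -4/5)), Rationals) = Rationals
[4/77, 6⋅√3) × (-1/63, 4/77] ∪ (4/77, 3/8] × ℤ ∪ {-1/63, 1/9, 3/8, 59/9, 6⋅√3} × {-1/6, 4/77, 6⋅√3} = ((4/77, 3/8] × ℤ) ∪ ([4/77, 6⋅√3) × (-1/63, 4/77]) ∪ ({-1/63, 1/9, 3/8, 59/9, 6⋅√3} × {-1/6, 4/77, 6⋅√3})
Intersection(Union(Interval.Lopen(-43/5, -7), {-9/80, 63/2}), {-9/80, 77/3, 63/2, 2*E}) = {-9/80, 63/2}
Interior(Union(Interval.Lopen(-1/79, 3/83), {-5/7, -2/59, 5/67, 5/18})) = Interval.open(-1/79, 3/83)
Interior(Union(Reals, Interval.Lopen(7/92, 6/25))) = Interval(-oo, oo)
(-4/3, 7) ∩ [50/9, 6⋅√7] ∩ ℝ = [50/9, 7)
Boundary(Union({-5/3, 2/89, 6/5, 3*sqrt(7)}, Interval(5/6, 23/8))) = {-5/3, 2/89, 5/6, 23/8, 3*sqrt(7)}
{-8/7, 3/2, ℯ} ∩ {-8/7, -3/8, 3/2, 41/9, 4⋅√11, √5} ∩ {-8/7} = {-8/7}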